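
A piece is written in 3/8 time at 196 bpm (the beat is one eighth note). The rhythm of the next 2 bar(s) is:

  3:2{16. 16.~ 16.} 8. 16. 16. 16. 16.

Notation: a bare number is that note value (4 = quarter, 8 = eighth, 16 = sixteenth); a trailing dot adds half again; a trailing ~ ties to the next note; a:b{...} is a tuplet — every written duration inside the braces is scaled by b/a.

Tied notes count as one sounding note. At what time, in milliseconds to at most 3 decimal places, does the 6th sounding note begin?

note 6 onset = 9/2b = 1377.551ms

1. 0.0ms @ 0 + 153.061ms (1/2)
2. 153.061ms @ 1/2 + 306.122ms (1)
3. 459.184ms @ 3/2 + 459.184ms (3/2)
4. 918.367ms @ 3 + 229.592ms (3/4)
5. 1147.959ms @ 15/4 + 229.592ms (3/4)
6. 1377.551ms @ 9/2 + 229.592ms (3/4)
7. 1607.143ms @ 21/4 + 229.592ms (3/4)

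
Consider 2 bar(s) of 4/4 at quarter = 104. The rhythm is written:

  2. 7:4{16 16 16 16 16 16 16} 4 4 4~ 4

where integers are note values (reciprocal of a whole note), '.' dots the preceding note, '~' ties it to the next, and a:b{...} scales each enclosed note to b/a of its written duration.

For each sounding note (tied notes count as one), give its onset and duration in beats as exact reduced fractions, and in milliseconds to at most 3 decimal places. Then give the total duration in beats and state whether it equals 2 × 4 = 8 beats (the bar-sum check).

1) 0.0ms=0b +1730.769ms=3b
2) 1730.769ms=3b +82.418ms=1/7b
3) 1813.187ms=22/7b +82.418ms=1/7b
4) 1895.604ms=23/7b +82.418ms=1/7b
5) 1978.022ms=24/7b +82.418ms=1/7b
6) 2060.44ms=25/7b +82.418ms=1/7b
7) 2142.857ms=26/7b +82.418ms=1/7b
8) 2225.275ms=27/7b +82.418ms=1/7b
9) 2307.692ms=4b +576.923ms=1b
10) 2884.615ms=5b +576.923ms=1b
11) 3461.538ms=6b +1153.846ms=2b
Σ=8b of 8 (104bpm 4/4) — PASS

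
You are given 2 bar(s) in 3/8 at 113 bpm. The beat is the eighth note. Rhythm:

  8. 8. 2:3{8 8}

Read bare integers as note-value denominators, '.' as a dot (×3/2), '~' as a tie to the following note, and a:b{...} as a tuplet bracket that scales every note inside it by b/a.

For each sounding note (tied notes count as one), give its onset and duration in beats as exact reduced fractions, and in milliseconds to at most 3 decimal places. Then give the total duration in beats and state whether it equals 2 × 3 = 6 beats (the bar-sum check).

1) 0.0ms=0b +796.46ms=3/2b
2) 796.46ms=3/2b +796.46ms=3/2b
3) 1592.92ms=3b +796.46ms=3/2b
4) 2389.381ms=9/2b +796.46ms=3/2b
Σ=6b of 6 (113bpm 3/8) — PASS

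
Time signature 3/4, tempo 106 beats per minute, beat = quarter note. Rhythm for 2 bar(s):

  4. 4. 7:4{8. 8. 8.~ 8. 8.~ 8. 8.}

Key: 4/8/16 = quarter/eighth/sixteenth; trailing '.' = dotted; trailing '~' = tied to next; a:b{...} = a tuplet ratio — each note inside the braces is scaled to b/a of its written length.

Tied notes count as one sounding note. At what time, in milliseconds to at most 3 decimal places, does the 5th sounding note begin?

1. 0.0ms @ 0 + 849.057ms (3/2)
2. 849.057ms @ 3/2 + 849.057ms (3/2)
3. 1698.113ms @ 3 + 242.588ms (3/7)
4. 1940.701ms @ 24/7 + 242.588ms (3/7)
5. 2183.288ms @ 27/7 + 485.175ms (6/7)
6. 2668.464ms @ 33/7 + 485.175ms (6/7)
7. 3153.639ms @ 39/7 + 242.588ms (3/7)

note 5 onset = 27/7b = 2183.288ms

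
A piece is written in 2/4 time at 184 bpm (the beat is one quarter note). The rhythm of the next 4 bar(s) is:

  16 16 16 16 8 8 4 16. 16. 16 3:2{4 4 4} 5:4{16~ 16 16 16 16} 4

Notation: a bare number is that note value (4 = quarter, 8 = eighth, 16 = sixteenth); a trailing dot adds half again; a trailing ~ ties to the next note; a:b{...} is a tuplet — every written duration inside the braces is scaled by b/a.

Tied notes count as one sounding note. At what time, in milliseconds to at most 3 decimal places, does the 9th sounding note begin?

note 9 onset = 27/8b = 1100.543ms

1. 0.0ms @ 0 + 81.522ms (1/4)
2. 81.522ms @ 1/4 + 81.522ms (1/4)
3. 163.043ms @ 1/2 + 81.522ms (1/4)
4. 244.565ms @ 3/4 + 81.522ms (1/4)
5. 326.087ms @ 1 + 163.043ms (1/2)
6. 489.13ms @ 3/2 + 163.043ms (1/2)
7. 652.174ms @ 2 + 326.087ms (1)
8. 978.261ms @ 3 + 122.283ms (3/8)
9. 1100.543ms @ 27/8 + 122.283ms (3/8)
10. 1222.826ms @ 15/4 + 81.522ms (1/4)
11. 1304.348ms @ 4 + 217.391ms (2/3)
12. 1521.739ms @ 14/3 + 217.391ms (2/3)
13. 1739.13ms @ 16/3 + 217.391ms (2/3)
14. 1956.522ms @ 6 + 130.435ms (2/5)
15. 2086.957ms @ 32/5 + 65.217ms (1/5)
16. 2152.174ms @ 33/5 + 65.217ms (1/5)
17. 2217.391ms @ 34/5 + 65.217ms (1/5)
18. 2282.609ms @ 7 + 326.087ms (1)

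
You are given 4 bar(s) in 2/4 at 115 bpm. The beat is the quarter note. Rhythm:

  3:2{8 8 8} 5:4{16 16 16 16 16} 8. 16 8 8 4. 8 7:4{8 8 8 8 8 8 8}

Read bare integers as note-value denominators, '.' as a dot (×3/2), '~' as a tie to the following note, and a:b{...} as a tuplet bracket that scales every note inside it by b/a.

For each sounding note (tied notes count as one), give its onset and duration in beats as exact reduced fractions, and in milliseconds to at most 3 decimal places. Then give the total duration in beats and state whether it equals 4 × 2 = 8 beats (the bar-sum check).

1) 0.0ms=0b +173.913ms=1/3b
2) 173.913ms=1/3b +173.913ms=1/3b
3) 347.826ms=2/3b +173.913ms=1/3b
4) 521.739ms=1b +104.348ms=1/5b
5) 626.087ms=6/5b +104.348ms=1/5b
6) 730.435ms=7/5b +104.348ms=1/5b
7) 834.783ms=8/5b +104.348ms=1/5b
8) 939.13ms=9/5b +104.348ms=1/5b
9) 1043.478ms=2b +391.304ms=3/4b
10) 1434.783ms=11/4b +130.435ms=1/4b
11) 1565.217ms=3b +260.87ms=1/2b
12) 1826.087ms=7/2b +260.87ms=1/2b
13) 2086.957ms=4b +782.609ms=3/2b
14) 2869.565ms=11/2b +260.87ms=1/2b
15) 3130.435ms=6b +149.068ms=2/7b
16) 3279.503ms=44/7b +149.068ms=2/7b
17) 3428.571ms=46/7b +149.068ms=2/7b
18) 3577.64ms=48/7b +149.068ms=2/7b
19) 3726.708ms=50/7b +149.068ms=2/7b
20) 3875.776ms=52/7b +149.068ms=2/7b
21) 4024.845ms=54/7b +149.068ms=2/7b
Σ=8b of 8 (115bpm 2/4) — PASS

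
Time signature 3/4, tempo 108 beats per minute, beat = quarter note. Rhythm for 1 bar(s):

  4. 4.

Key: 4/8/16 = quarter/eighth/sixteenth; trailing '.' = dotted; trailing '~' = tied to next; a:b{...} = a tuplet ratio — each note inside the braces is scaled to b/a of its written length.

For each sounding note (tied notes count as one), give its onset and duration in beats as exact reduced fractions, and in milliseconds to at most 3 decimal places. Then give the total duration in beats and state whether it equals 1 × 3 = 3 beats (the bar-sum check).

1) 0.0ms=0b +833.333ms=3/2b
2) 833.333ms=3/2b +833.333ms=3/2b
Σ=3b of 3 (108bpm 3/4) — PASS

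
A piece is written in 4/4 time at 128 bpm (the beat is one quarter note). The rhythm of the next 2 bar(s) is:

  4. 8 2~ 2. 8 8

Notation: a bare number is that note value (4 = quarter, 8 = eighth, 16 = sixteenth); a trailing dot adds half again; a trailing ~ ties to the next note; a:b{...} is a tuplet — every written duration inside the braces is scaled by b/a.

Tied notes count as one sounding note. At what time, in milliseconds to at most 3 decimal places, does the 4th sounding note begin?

1. 0.0ms @ 0 + 703.125ms (3/2)
2. 703.125ms @ 3/2 + 234.375ms (1/2)
3. 937.5ms @ 2 + 2343.75ms (5)
4. 3281.25ms @ 7 + 234.375ms (1/2)
5. 3515.625ms @ 15/2 + 234.375ms (1/2)

note 4 onset = 7b = 3281.25ms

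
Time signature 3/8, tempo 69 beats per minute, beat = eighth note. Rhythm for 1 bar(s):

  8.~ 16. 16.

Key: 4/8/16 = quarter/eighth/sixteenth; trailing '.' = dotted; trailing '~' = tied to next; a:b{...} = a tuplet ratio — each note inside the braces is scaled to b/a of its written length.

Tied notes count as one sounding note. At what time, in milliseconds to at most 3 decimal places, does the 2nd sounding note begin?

1. 0.0ms @ 0 + 1956.522ms (9/4)
2. 1956.522ms @ 9/4 + 652.174ms (3/4)

note 2 onset = 9/4b = 1956.522ms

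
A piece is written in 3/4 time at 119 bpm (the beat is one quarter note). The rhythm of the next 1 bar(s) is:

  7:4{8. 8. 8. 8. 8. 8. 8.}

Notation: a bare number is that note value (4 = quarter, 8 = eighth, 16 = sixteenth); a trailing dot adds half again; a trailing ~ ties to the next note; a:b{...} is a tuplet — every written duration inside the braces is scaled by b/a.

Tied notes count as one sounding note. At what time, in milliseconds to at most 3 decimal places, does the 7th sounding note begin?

note 7 onset = 18/7b = 1296.519ms

1. 0.0ms @ 0 + 216.086ms (3/7)
2. 216.086ms @ 3/7 + 216.086ms (3/7)
3. 432.173ms @ 6/7 + 216.086ms (3/7)
4. 648.259ms @ 9/7 + 216.086ms (3/7)
5. 864.346ms @ 12/7 + 216.086ms (3/7)
6. 1080.432ms @ 15/7 + 216.086ms (3/7)
7. 1296.519ms @ 18/7 + 216.086ms (3/7)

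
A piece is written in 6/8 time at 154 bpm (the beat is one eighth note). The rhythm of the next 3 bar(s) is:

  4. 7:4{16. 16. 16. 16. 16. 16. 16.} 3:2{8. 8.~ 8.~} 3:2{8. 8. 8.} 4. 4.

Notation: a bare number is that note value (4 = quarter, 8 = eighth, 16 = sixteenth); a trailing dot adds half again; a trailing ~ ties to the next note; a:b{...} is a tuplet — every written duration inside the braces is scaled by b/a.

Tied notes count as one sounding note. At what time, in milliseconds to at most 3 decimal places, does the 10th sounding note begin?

note 10 onset = 7b = 2727.273ms

1. 0.0ms @ 0 + 1168.831ms (3)
2. 1168.831ms @ 3 + 166.976ms (3/7)
3. 1335.807ms @ 24/7 + 166.976ms (3/7)
4. 1502.783ms @ 27/7 + 166.976ms (3/7)
5. 1669.759ms @ 30/7 + 166.976ms (3/7)
6. 1836.735ms @ 33/7 + 166.976ms (3/7)
7. 2003.711ms @ 36/7 + 166.976ms (3/7)
8. 2170.686ms @ 39/7 + 166.976ms (3/7)
9. 2337.662ms @ 6 + 389.61ms (1)
10. 2727.273ms @ 7 + 1168.831ms (3)
11. 3896.104ms @ 10 + 389.61ms (1)
12. 4285.714ms @ 11 + 389.61ms (1)
13. 4675.325ms @ 12 + 1168.831ms (3)
14. 5844.156ms @ 15 + 1168.831ms (3)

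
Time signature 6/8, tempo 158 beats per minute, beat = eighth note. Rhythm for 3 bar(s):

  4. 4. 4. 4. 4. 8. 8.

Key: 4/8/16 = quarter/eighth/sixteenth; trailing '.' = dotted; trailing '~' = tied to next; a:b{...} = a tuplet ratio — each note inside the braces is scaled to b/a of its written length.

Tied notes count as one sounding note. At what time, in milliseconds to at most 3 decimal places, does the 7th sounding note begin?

note 7 onset = 33/2b = 6265.823ms

1. 0.0ms @ 0 + 1139.241ms (3)
2. 1139.241ms @ 3 + 1139.241ms (3)
3. 2278.481ms @ 6 + 1139.241ms (3)
4. 3417.722ms @ 9 + 1139.241ms (3)
5. 4556.962ms @ 12 + 1139.241ms (3)
6. 5696.203ms @ 15 + 569.62ms (3/2)
7. 6265.823ms @ 33/2 + 569.62ms (3/2)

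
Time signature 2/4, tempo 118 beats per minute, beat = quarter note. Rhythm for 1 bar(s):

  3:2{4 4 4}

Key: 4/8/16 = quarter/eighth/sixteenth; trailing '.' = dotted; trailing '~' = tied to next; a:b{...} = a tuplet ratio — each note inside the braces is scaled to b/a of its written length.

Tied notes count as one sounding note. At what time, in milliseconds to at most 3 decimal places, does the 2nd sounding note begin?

note 2 onset = 2/3b = 338.983ms

1. 0.0ms @ 0 + 338.983ms (2/3)
2. 338.983ms @ 2/3 + 338.983ms (2/3)
3. 677.966ms @ 4/3 + 338.983ms (2/3)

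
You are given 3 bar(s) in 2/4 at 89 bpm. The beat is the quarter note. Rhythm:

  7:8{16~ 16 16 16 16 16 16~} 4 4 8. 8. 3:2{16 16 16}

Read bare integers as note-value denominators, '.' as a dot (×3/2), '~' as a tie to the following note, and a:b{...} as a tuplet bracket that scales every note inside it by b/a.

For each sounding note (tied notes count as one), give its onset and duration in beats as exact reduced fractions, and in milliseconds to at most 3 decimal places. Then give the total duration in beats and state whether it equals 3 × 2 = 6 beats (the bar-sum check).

1) 0.0ms=0b +385.233ms=4/7b
2) 385.233ms=4/7b +192.616ms=2/7b
3) 577.849ms=6/7b +192.616ms=2/7b
4) 770.465ms=8/7b +192.616ms=2/7b
5) 963.082ms=10/7b +192.616ms=2/7b
6) 1155.698ms=12/7b +866.774ms=9/7b
7) 2022.472ms=3b +674.157ms=1b
8) 2696.629ms=4b +505.618ms=3/4b
9) 3202.247ms=19/4b +505.618ms=3/4b
10) 3707.865ms=11/2b +112.36ms=1/6b
11) 3820.225ms=17/3b +112.36ms=1/6b
12) 3932.584ms=35/6b +112.36ms=1/6b
Σ=6b of 6 (89bpm 2/4) — PASS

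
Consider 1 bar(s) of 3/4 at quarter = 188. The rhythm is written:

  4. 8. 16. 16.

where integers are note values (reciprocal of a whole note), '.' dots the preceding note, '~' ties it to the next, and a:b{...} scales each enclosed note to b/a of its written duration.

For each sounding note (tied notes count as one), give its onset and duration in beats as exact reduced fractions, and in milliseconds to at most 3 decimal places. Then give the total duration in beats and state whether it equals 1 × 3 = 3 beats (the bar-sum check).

1) 0.0ms=0b +478.723ms=3/2b
2) 478.723ms=3/2b +239.362ms=3/4b
3) 718.085ms=9/4b +119.681ms=3/8b
4) 837.766ms=21/8b +119.681ms=3/8b
Σ=3b of 3 (188bpm 3/4) — PASS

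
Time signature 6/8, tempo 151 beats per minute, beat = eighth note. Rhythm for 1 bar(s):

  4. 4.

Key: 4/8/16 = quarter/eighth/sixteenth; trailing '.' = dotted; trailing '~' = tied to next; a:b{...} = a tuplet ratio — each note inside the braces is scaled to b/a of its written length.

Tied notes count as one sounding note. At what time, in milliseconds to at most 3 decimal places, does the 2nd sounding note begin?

1. 0.0ms @ 0 + 1192.053ms (3)
2. 1192.053ms @ 3 + 1192.053ms (3)

note 2 onset = 3b = 1192.053ms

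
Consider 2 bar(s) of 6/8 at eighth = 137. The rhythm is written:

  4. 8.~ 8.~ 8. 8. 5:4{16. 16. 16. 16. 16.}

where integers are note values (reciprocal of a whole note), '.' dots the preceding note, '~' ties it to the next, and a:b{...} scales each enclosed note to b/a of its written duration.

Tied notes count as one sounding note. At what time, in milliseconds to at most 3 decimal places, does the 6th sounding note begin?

1. 0.0ms @ 0 + 1313.869ms (3)
2. 1313.869ms @ 3 + 1970.803ms (9/2)
3. 3284.672ms @ 15/2 + 656.934ms (3/2)
4. 3941.606ms @ 9 + 262.774ms (3/5)
5. 4204.38ms @ 48/5 + 262.774ms (3/5)
6. 4467.153ms @ 51/5 + 262.774ms (3/5)
7. 4729.927ms @ 54/5 + 262.774ms (3/5)
8. 4992.701ms @ 57/5 + 262.774ms (3/5)

note 6 onset = 51/5b = 4467.153ms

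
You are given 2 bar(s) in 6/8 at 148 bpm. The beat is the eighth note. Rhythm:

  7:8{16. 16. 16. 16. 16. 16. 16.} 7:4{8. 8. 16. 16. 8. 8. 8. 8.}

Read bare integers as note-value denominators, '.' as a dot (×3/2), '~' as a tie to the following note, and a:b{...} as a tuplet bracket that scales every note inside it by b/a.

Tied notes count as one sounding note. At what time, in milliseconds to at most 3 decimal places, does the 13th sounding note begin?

note 13 onset = 66/7b = 3822.394ms

1. 0.0ms @ 0 + 347.49ms (6/7)
2. 347.49ms @ 6/7 + 347.49ms (6/7)
3. 694.981ms @ 12/7 + 347.49ms (6/7)
4. 1042.471ms @ 18/7 + 347.49ms (6/7)
5. 1389.961ms @ 24/7 + 347.49ms (6/7)
6. 1737.452ms @ 30/7 + 347.49ms (6/7)
7. 2084.942ms @ 36/7 + 347.49ms (6/7)
8. 2432.432ms @ 6 + 347.49ms (6/7)
9. 2779.923ms @ 48/7 + 347.49ms (6/7)
10. 3127.413ms @ 54/7 + 173.745ms (3/7)
11. 3301.158ms @ 57/7 + 173.745ms (3/7)
12. 3474.903ms @ 60/7 + 347.49ms (6/7)
13. 3822.394ms @ 66/7 + 347.49ms (6/7)
14. 4169.884ms @ 72/7 + 347.49ms (6/7)
15. 4517.375ms @ 78/7 + 347.49ms (6/7)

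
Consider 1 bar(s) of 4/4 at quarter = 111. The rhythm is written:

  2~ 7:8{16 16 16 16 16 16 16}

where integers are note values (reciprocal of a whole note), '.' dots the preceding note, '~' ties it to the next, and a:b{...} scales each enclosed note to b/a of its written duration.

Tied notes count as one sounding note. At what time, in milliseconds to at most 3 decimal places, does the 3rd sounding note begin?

1. 0.0ms @ 0 + 1235.521ms (16/7)
2. 1235.521ms @ 16/7 + 154.44ms (2/7)
3. 1389.961ms @ 18/7 + 154.44ms (2/7)
4. 1544.402ms @ 20/7 + 154.44ms (2/7)
5. 1698.842ms @ 22/7 + 154.44ms (2/7)
6. 1853.282ms @ 24/7 + 154.44ms (2/7)
7. 2007.722ms @ 26/7 + 154.44ms (2/7)

note 3 onset = 18/7b = 1389.961ms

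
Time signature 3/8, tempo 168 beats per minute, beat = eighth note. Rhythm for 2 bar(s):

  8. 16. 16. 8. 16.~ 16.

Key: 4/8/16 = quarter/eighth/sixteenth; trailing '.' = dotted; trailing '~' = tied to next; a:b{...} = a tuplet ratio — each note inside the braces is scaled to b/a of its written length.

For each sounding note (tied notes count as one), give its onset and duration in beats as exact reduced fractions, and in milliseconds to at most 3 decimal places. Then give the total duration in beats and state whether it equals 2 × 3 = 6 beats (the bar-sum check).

1) 0.0ms=0b +535.714ms=3/2b
2) 535.714ms=3/2b +267.857ms=3/4b
3) 803.571ms=9/4b +267.857ms=3/4b
4) 1071.429ms=3b +535.714ms=3/2b
5) 1607.143ms=9/2b +535.714ms=3/2b
Σ=6b of 6 (168bpm 3/8) — PASS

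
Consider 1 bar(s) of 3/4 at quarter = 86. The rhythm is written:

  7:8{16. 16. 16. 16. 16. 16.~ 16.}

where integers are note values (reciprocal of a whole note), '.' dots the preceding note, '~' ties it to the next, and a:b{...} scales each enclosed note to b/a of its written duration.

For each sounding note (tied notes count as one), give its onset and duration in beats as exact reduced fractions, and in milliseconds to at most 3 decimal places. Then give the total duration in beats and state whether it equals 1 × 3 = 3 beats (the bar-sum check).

1) 0.0ms=0b +299.003ms=3/7b
2) 299.003ms=3/7b +299.003ms=3/7b
3) 598.007ms=6/7b +299.003ms=3/7b
4) 897.01ms=9/7b +299.003ms=3/7b
5) 1196.013ms=12/7b +299.003ms=3/7b
6) 1495.017ms=15/7b +598.007ms=6/7b
Σ=3b of 3 (86bpm 3/4) — PASS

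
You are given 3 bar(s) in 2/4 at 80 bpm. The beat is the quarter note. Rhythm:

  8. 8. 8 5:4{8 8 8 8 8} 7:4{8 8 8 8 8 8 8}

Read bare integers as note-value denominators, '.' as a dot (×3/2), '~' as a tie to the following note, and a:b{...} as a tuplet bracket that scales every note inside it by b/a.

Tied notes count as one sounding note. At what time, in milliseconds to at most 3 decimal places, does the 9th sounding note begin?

1. 0.0ms @ 0 + 562.5ms (3/4)
2. 562.5ms @ 3/4 + 562.5ms (3/4)
3. 1125.0ms @ 3/2 + 375.0ms (1/2)
4. 1500.0ms @ 2 + 300.0ms (2/5)
5. 1800.0ms @ 12/5 + 300.0ms (2/5)
6. 2100.0ms @ 14/5 + 300.0ms (2/5)
7. 2400.0ms @ 16/5 + 300.0ms (2/5)
8. 2700.0ms @ 18/5 + 300.0ms (2/5)
9. 3000.0ms @ 4 + 214.286ms (2/7)
10. 3214.286ms @ 30/7 + 214.286ms (2/7)
11. 3428.571ms @ 32/7 + 214.286ms (2/7)
12. 3642.857ms @ 34/7 + 214.286ms (2/7)
13. 3857.143ms @ 36/7 + 214.286ms (2/7)
14. 4071.429ms @ 38/7 + 214.286ms (2/7)
15. 4285.714ms @ 40/7 + 214.286ms (2/7)

note 9 onset = 4b = 3000.0ms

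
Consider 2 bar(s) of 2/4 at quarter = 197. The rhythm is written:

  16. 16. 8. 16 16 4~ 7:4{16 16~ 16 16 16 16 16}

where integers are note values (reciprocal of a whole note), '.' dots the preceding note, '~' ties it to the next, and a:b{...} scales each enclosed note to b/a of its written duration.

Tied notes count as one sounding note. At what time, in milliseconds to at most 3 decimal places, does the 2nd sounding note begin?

note 2 onset = 3/8b = 114.213ms

1. 0.0ms @ 0 + 114.213ms (3/8)
2. 114.213ms @ 3/8 + 114.213ms (3/8)
3. 228.426ms @ 3/4 + 228.426ms (3/4)
4. 456.853ms @ 3/2 + 76.142ms (1/4)
5. 532.995ms @ 7/4 + 76.142ms (1/4)
6. 609.137ms @ 2 + 348.078ms (8/7)
7. 957.215ms @ 22/7 + 87.02ms (2/7)
8. 1044.235ms @ 24/7 + 43.51ms (1/7)
9. 1087.745ms @ 25/7 + 43.51ms (1/7)
10. 1131.255ms @ 26/7 + 43.51ms (1/7)
11. 1174.764ms @ 27/7 + 43.51ms (1/7)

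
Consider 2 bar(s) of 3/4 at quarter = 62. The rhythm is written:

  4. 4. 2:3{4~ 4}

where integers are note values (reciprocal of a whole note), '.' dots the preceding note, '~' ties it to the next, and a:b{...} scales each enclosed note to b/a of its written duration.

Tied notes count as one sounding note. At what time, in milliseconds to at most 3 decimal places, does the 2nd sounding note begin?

note 2 onset = 3/2b = 1451.613ms

1. 0.0ms @ 0 + 1451.613ms (3/2)
2. 1451.613ms @ 3/2 + 1451.613ms (3/2)
3. 2903.226ms @ 3 + 2903.226ms (3)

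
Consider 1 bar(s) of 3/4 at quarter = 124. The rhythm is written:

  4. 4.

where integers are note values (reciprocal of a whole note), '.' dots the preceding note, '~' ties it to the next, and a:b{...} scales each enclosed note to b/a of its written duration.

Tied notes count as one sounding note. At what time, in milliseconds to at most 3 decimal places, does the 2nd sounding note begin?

1. 0.0ms @ 0 + 725.806ms (3/2)
2. 725.806ms @ 3/2 + 725.806ms (3/2)

note 2 onset = 3/2b = 725.806ms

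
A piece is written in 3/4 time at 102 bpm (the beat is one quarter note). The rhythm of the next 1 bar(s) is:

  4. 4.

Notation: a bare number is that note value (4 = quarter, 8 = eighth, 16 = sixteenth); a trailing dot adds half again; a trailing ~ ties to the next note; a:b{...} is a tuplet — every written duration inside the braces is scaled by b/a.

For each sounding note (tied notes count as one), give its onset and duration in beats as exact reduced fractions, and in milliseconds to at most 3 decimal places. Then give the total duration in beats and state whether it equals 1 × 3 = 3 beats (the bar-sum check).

1) 0.0ms=0b +882.353ms=3/2b
2) 882.353ms=3/2b +882.353ms=3/2b
Σ=3b of 3 (102bpm 3/4) — PASS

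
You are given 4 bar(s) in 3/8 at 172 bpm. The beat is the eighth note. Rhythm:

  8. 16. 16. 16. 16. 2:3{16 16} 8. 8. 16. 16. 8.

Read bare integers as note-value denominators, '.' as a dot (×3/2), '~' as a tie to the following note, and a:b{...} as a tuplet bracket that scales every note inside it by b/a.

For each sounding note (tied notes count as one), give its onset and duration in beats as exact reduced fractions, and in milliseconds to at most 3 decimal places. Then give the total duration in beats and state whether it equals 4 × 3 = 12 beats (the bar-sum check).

1) 0.0ms=0b +523.256ms=3/2b
2) 523.256ms=3/2b +261.628ms=3/4b
3) 784.884ms=9/4b +261.628ms=3/4b
4) 1046.512ms=3b +261.628ms=3/4b
5) 1308.14ms=15/4b +261.628ms=3/4b
6) 1569.767ms=9/2b +261.628ms=3/4b
7) 1831.395ms=21/4b +261.628ms=3/4b
8) 2093.023ms=6b +523.256ms=3/2b
9) 2616.279ms=15/2b +523.256ms=3/2b
10) 3139.535ms=9b +261.628ms=3/4b
11) 3401.163ms=39/4b +261.628ms=3/4b
12) 3662.791ms=21/2b +523.256ms=3/2b
Σ=12b of 12 (172bpm 3/8) — PASS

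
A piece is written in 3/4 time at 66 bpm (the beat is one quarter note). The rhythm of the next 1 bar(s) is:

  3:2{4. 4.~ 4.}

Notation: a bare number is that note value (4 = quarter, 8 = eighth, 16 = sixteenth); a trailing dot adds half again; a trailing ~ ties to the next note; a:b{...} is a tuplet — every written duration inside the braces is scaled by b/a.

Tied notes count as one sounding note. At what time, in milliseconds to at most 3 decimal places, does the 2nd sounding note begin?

note 2 onset = 1b = 909.091ms

1. 0.0ms @ 0 + 909.091ms (1)
2. 909.091ms @ 1 + 1818.182ms (2)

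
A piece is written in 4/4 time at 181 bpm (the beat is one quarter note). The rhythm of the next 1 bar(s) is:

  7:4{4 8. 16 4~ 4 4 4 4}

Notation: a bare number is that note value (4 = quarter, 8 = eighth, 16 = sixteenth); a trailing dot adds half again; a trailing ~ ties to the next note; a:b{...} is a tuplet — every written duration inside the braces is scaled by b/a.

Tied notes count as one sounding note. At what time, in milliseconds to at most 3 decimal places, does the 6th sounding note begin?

note 6 onset = 20/7b = 947.119ms

1. 0.0ms @ 0 + 189.424ms (4/7)
2. 189.424ms @ 4/7 + 142.068ms (3/7)
3. 331.492ms @ 1 + 47.356ms (1/7)
4. 378.848ms @ 8/7 + 378.848ms (8/7)
5. 757.695ms @ 16/7 + 189.424ms (4/7)
6. 947.119ms @ 20/7 + 189.424ms (4/7)
7. 1136.543ms @ 24/7 + 189.424ms (4/7)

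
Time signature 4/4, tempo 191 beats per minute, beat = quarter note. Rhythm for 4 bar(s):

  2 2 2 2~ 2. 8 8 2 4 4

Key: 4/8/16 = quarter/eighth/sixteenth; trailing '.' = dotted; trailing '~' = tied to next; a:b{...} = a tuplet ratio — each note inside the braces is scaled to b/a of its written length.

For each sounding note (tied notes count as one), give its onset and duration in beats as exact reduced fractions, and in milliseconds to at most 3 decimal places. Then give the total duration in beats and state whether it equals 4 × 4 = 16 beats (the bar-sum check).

1) 0.0ms=0b +628.272ms=2b
2) 628.272ms=2b +628.272ms=2b
3) 1256.545ms=4b +628.272ms=2b
4) 1884.817ms=6b +1570.681ms=5b
5) 3455.497ms=11b +157.068ms=1/2b
6) 3612.565ms=23/2b +157.068ms=1/2b
7) 3769.634ms=12b +628.272ms=2b
8) 4397.906ms=14b +314.136ms=1b
9) 4712.042ms=15b +314.136ms=1b
Σ=16b of 16 (191bpm 4/4) — PASS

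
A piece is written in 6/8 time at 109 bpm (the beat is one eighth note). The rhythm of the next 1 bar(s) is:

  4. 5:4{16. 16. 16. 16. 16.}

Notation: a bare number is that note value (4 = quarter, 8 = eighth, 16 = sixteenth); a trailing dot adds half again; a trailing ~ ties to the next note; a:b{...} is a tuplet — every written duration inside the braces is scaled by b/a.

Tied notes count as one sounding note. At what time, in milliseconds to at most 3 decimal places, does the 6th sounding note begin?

note 6 onset = 27/5b = 2972.477ms

1. 0.0ms @ 0 + 1651.376ms (3)
2. 1651.376ms @ 3 + 330.275ms (3/5)
3. 1981.651ms @ 18/5 + 330.275ms (3/5)
4. 2311.927ms @ 21/5 + 330.275ms (3/5)
5. 2642.202ms @ 24/5 + 330.275ms (3/5)
6. 2972.477ms @ 27/5 + 330.275ms (3/5)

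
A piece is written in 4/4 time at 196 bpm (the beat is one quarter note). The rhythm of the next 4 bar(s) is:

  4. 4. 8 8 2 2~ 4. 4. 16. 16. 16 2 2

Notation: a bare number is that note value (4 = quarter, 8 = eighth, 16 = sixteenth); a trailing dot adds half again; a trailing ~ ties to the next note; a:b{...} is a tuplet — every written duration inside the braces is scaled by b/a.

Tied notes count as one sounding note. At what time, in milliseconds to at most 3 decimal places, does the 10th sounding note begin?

1. 0.0ms @ 0 + 459.184ms (3/2)
2. 459.184ms @ 3/2 + 459.184ms (3/2)
3. 918.367ms @ 3 + 153.061ms (1/2)
4. 1071.429ms @ 7/2 + 153.061ms (1/2)
5. 1224.49ms @ 4 + 612.245ms (2)
6. 1836.735ms @ 6 + 1071.429ms (7/2)
7. 2908.163ms @ 19/2 + 459.184ms (3/2)
8. 3367.347ms @ 11 + 114.796ms (3/8)
9. 3482.143ms @ 91/8 + 114.796ms (3/8)
10. 3596.939ms @ 47/4 + 76.531ms (1/4)
11. 3673.469ms @ 12 + 612.245ms (2)
12. 4285.714ms @ 14 + 612.245ms (2)

note 10 onset = 47/4b = 3596.939ms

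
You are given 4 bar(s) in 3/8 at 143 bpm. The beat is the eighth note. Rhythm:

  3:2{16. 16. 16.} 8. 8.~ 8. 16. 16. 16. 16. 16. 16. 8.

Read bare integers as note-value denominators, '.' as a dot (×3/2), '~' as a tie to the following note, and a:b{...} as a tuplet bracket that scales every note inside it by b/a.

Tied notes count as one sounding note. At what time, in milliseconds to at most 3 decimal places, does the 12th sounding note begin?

1. 0.0ms @ 0 + 209.79ms (1/2)
2. 209.79ms @ 1/2 + 209.79ms (1/2)
3. 419.58ms @ 1 + 209.79ms (1/2)
4. 629.371ms @ 3/2 + 629.371ms (3/2)
5. 1258.741ms @ 3 + 1258.741ms (3)
6. 2517.483ms @ 6 + 314.685ms (3/4)
7. 2832.168ms @ 27/4 + 314.685ms (3/4)
8. 3146.853ms @ 15/2 + 314.685ms (3/4)
9. 3461.538ms @ 33/4 + 314.685ms (3/4)
10. 3776.224ms @ 9 + 314.685ms (3/4)
11. 4090.909ms @ 39/4 + 314.685ms (3/4)
12. 4405.594ms @ 21/2 + 629.371ms (3/2)

note 12 onset = 21/2b = 4405.594ms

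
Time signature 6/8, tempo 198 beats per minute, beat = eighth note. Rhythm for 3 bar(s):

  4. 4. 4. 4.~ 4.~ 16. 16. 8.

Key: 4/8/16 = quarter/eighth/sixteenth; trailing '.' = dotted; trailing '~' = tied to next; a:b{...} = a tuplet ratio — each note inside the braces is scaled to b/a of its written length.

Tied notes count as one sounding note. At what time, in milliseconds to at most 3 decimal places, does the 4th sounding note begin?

1. 0.0ms @ 0 + 909.091ms (3)
2. 909.091ms @ 3 + 909.091ms (3)
3. 1818.182ms @ 6 + 909.091ms (3)
4. 2727.273ms @ 9 + 2045.455ms (27/4)
5. 4772.727ms @ 63/4 + 227.273ms (3/4)
6. 5000.0ms @ 33/2 + 454.545ms (3/2)

note 4 onset = 9b = 2727.273ms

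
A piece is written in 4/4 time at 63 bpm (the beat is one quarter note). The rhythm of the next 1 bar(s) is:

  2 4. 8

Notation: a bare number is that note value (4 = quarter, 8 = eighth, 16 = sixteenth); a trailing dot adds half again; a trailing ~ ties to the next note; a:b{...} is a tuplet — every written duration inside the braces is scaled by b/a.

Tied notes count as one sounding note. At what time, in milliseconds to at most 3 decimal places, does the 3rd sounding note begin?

1. 0.0ms @ 0 + 1904.762ms (2)
2. 1904.762ms @ 2 + 1428.571ms (3/2)
3. 3333.333ms @ 7/2 + 476.19ms (1/2)

note 3 onset = 7/2b = 3333.333ms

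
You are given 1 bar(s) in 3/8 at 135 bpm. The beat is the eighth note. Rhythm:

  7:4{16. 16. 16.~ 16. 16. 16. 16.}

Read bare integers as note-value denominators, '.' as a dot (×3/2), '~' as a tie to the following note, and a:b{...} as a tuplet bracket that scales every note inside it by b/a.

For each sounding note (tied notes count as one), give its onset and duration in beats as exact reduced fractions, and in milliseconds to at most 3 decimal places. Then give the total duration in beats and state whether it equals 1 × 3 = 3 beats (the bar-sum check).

1) 0.0ms=0b +190.476ms=3/7b
2) 190.476ms=3/7b +190.476ms=3/7b
3) 380.952ms=6/7b +380.952ms=6/7b
4) 761.905ms=12/7b +190.476ms=3/7b
5) 952.381ms=15/7b +190.476ms=3/7b
6) 1142.857ms=18/7b +190.476ms=3/7b
Σ=3b of 3 (135bpm 3/8) — PASS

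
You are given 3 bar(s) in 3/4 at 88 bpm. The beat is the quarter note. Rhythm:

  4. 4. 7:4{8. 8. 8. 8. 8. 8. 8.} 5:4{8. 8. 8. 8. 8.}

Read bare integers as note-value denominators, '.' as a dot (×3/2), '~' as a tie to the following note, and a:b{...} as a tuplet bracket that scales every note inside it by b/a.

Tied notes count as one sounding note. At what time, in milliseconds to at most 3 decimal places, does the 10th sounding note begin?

note 10 onset = 6b = 4090.909ms

1. 0.0ms @ 0 + 1022.727ms (3/2)
2. 1022.727ms @ 3/2 + 1022.727ms (3/2)
3. 2045.455ms @ 3 + 292.208ms (3/7)
4. 2337.662ms @ 24/7 + 292.208ms (3/7)
5. 2629.87ms @ 27/7 + 292.208ms (3/7)
6. 2922.078ms @ 30/7 + 292.208ms (3/7)
7. 3214.286ms @ 33/7 + 292.208ms (3/7)
8. 3506.494ms @ 36/7 + 292.208ms (3/7)
9. 3798.701ms @ 39/7 + 292.208ms (3/7)
10. 4090.909ms @ 6 + 409.091ms (3/5)
11. 4500.0ms @ 33/5 + 409.091ms (3/5)
12. 4909.091ms @ 36/5 + 409.091ms (3/5)
13. 5318.182ms @ 39/5 + 409.091ms (3/5)
14. 5727.273ms @ 42/5 + 409.091ms (3/5)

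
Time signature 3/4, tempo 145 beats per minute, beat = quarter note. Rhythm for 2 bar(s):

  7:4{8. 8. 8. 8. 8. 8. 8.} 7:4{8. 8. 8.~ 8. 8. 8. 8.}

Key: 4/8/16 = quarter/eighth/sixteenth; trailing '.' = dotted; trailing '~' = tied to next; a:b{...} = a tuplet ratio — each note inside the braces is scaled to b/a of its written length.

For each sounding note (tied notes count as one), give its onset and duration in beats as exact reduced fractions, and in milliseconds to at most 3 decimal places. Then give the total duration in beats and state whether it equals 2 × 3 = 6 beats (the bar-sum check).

1) 0.0ms=0b +177.34ms=3/7b
2) 177.34ms=3/7b +177.34ms=3/7b
3) 354.68ms=6/7b +177.34ms=3/7b
4) 532.02ms=9/7b +177.34ms=3/7b
5) 709.36ms=12/7b +177.34ms=3/7b
6) 886.7ms=15/7b +177.34ms=3/7b
7) 1064.039ms=18/7b +177.34ms=3/7b
8) 1241.379ms=3b +177.34ms=3/7b
9) 1418.719ms=24/7b +177.34ms=3/7b
10) 1596.059ms=27/7b +354.68ms=6/7b
11) 1950.739ms=33/7b +177.34ms=3/7b
12) 2128.079ms=36/7b +177.34ms=3/7b
13) 2305.419ms=39/7b +177.34ms=3/7b
Σ=6b of 6 (145bpm 3/4) — PASS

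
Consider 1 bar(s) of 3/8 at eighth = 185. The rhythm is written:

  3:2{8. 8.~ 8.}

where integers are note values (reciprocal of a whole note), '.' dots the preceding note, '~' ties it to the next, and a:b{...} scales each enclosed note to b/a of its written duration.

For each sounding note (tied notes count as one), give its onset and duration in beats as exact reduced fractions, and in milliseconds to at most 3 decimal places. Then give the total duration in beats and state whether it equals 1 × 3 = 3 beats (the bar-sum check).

1) 0.0ms=0b +324.324ms=1b
2) 324.324ms=1b +648.649ms=2b
Σ=3b of 3 (185bpm 3/8) — PASS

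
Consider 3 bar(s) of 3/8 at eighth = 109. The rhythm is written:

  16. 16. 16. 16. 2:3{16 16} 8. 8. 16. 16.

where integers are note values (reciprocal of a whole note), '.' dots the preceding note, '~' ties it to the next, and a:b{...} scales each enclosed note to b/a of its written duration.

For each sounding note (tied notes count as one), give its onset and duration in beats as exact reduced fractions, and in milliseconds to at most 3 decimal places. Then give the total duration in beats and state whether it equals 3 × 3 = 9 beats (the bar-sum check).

1) 0.0ms=0b +412.844ms=3/4b
2) 412.844ms=3/4b +412.844ms=3/4b
3) 825.688ms=3/2b +412.844ms=3/4b
4) 1238.532ms=9/4b +412.844ms=3/4b
5) 1651.376ms=3b +412.844ms=3/4b
6) 2064.22ms=15/4b +412.844ms=3/4b
7) 2477.064ms=9/2b +825.688ms=3/2b
8) 3302.752ms=6b +825.688ms=3/2b
9) 4128.44ms=15/2b +412.844ms=3/4b
10) 4541.284ms=33/4b +412.844ms=3/4b
Σ=9b of 9 (109bpm 3/8) — PASS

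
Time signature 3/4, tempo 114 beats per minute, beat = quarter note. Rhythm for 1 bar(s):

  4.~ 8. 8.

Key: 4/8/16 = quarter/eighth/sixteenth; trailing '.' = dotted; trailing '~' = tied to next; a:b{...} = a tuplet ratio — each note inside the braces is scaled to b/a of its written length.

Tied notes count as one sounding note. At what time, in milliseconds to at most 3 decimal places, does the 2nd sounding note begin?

1. 0.0ms @ 0 + 1184.211ms (9/4)
2. 1184.211ms @ 9/4 + 394.737ms (3/4)

note 2 onset = 9/4b = 1184.211ms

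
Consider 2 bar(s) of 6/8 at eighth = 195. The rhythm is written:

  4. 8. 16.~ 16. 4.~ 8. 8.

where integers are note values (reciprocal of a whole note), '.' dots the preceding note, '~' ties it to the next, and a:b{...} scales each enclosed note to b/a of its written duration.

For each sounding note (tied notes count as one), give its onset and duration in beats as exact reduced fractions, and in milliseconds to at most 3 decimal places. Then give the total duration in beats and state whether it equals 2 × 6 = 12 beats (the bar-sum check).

1) 0.0ms=0b +923.077ms=3b
2) 923.077ms=3b +461.538ms=3/2b
3) 1384.615ms=9/2b +461.538ms=3/2b
4) 1846.154ms=6b +1384.615ms=9/2b
5) 3230.769ms=21/2b +461.538ms=3/2b
Σ=12b of 12 (195bpm 6/8) — PASS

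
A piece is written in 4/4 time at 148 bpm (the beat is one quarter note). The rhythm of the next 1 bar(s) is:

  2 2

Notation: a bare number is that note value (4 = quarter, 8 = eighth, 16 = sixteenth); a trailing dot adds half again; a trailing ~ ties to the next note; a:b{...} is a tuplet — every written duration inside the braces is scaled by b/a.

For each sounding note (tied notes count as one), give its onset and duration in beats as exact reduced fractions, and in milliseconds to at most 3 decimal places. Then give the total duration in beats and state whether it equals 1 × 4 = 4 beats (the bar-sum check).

1) 0.0ms=0b +810.811ms=2b
2) 810.811ms=2b +810.811ms=2b
Σ=4b of 4 (148bpm 4/4) — PASS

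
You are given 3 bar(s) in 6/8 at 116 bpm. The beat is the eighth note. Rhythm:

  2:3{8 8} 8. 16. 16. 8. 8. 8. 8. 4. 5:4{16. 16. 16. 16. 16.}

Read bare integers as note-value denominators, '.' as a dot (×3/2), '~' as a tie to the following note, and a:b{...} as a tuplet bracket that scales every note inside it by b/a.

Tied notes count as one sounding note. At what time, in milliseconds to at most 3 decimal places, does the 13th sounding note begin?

1. 0.0ms @ 0 + 775.862ms (3/2)
2. 775.862ms @ 3/2 + 775.862ms (3/2)
3. 1551.724ms @ 3 + 775.862ms (3/2)
4. 2327.586ms @ 9/2 + 387.931ms (3/4)
5. 2715.517ms @ 21/4 + 387.931ms (3/4)
6. 3103.448ms @ 6 + 775.862ms (3/2)
7. 3879.31ms @ 15/2 + 775.862ms (3/2)
8. 4655.172ms @ 9 + 775.862ms (3/2)
9. 5431.034ms @ 21/2 + 775.862ms (3/2)
10. 6206.897ms @ 12 + 1551.724ms (3)
11. 7758.621ms @ 15 + 310.345ms (3/5)
12. 8068.966ms @ 78/5 + 310.345ms (3/5)
13. 8379.31ms @ 81/5 + 310.345ms (3/5)
14. 8689.655ms @ 84/5 + 310.345ms (3/5)
15. 9000.0ms @ 87/5 + 310.345ms (3/5)

note 13 onset = 81/5b = 8379.31ms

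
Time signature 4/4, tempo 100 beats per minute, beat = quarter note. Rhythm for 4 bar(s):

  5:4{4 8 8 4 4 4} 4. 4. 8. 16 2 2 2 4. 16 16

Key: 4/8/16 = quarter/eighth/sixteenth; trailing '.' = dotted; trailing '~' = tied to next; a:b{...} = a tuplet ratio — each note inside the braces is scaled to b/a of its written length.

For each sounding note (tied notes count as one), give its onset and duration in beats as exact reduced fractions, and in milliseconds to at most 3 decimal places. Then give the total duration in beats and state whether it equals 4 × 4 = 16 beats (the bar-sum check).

1) 0.0ms=0b +480.0ms=4/5b
2) 480.0ms=4/5b +240.0ms=2/5b
3) 720.0ms=6/5b +240.0ms=2/5b
4) 960.0ms=8/5b +480.0ms=4/5b
5) 1440.0ms=12/5b +480.0ms=4/5b
6) 1920.0ms=16/5b +480.0ms=4/5b
7) 2400.0ms=4b +900.0ms=3/2b
8) 3300.0ms=11/2b +900.0ms=3/2b
9) 4200.0ms=7b +450.0ms=3/4b
10) 4650.0ms=31/4b +150.0ms=1/4b
11) 4800.0ms=8b +1200.0ms=2b
12) 6000.0ms=10b +1200.0ms=2b
13) 7200.0ms=12b +1200.0ms=2b
14) 8400.0ms=14b +900.0ms=3/2b
15) 9300.0ms=31/2b +150.0ms=1/4b
16) 9450.0ms=63/4b +150.0ms=1/4b
Σ=16b of 16 (100bpm 4/4) — PASS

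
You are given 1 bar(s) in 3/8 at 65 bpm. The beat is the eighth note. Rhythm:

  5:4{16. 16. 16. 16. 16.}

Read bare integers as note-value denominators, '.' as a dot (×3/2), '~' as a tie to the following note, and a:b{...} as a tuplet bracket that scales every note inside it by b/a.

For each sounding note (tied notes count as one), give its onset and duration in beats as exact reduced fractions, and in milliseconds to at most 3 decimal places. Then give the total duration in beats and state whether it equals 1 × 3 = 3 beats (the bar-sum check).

1) 0.0ms=0b +553.846ms=3/5b
2) 553.846ms=3/5b +553.846ms=3/5b
3) 1107.692ms=6/5b +553.846ms=3/5b
4) 1661.538ms=9/5b +553.846ms=3/5b
5) 2215.385ms=12/5b +553.846ms=3/5b
Σ=3b of 3 (65bpm 3/8) — PASS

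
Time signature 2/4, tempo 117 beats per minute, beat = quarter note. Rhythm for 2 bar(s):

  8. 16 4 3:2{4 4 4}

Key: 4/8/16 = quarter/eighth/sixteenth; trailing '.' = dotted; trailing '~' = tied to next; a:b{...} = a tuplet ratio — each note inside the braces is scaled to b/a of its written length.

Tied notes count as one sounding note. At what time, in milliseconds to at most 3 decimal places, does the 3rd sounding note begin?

1. 0.0ms @ 0 + 384.615ms (3/4)
2. 384.615ms @ 3/4 + 128.205ms (1/4)
3. 512.821ms @ 1 + 512.821ms (1)
4. 1025.641ms @ 2 + 341.88ms (2/3)
5. 1367.521ms @ 8/3 + 341.88ms (2/3)
6. 1709.402ms @ 10/3 + 341.88ms (2/3)

note 3 onset = 1b = 512.821ms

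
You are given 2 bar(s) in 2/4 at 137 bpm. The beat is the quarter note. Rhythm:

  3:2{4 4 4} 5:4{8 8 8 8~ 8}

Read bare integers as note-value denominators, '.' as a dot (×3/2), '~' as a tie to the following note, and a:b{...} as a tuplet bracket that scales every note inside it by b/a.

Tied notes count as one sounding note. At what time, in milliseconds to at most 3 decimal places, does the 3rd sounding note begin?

1. 0.0ms @ 0 + 291.971ms (2/3)
2. 291.971ms @ 2/3 + 291.971ms (2/3)
3. 583.942ms @ 4/3 + 291.971ms (2/3)
4. 875.912ms @ 2 + 175.182ms (2/5)
5. 1051.095ms @ 12/5 + 175.182ms (2/5)
6. 1226.277ms @ 14/5 + 175.182ms (2/5)
7. 1401.46ms @ 16/5 + 350.365ms (4/5)

note 3 onset = 4/3b = 583.942ms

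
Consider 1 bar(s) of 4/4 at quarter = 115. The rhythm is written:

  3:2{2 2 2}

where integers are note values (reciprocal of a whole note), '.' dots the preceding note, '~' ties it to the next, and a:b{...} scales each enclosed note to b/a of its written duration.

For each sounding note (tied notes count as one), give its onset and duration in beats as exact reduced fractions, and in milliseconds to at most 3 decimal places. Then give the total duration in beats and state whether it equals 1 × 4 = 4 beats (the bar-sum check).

1) 0.0ms=0b +695.652ms=4/3b
2) 695.652ms=4/3b +695.652ms=4/3b
3) 1391.304ms=8/3b +695.652ms=4/3b
Σ=4b of 4 (115bpm 4/4) — PASS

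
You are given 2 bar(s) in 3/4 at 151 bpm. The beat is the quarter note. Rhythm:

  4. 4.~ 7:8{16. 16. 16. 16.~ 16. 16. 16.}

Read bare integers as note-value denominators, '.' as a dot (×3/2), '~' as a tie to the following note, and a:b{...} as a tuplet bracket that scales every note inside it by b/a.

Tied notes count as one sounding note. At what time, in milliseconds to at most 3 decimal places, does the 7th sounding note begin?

1. 0.0ms @ 0 + 596.026ms (3/2)
2. 596.026ms @ 3/2 + 766.32ms (27/14)
3. 1362.346ms @ 24/7 + 170.293ms (3/7)
4. 1532.64ms @ 27/7 + 170.293ms (3/7)
5. 1702.933ms @ 30/7 + 340.587ms (6/7)
6. 2043.519ms @ 36/7 + 170.293ms (3/7)
7. 2213.813ms @ 39/7 + 170.293ms (3/7)

note 7 onset = 39/7b = 2213.813ms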